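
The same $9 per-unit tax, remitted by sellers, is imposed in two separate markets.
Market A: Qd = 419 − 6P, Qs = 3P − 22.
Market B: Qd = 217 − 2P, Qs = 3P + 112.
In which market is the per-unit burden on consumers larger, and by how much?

Market B, by $2.4.

Market A: pre-tax P* = $49, Q* = 125; post-tax Q = 107; per-unit burden on consumers = $3.
Market B: pre-tax P* = $21, Q* = 175; post-tax Q = 164.2; per-unit burden on consumers = $5.4.
Difference: $3 vs $5.4 → market B is larger by $2.4.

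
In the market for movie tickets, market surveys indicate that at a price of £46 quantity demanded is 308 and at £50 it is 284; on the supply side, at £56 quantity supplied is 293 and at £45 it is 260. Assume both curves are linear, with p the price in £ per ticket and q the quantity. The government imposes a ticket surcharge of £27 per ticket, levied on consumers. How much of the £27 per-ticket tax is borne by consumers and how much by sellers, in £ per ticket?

Consumers bear £9 per ticket; sellers bear £18 per ticket.

Demand slope: (284 − 308)/(50 − 46) = -6, so qd = 584 − 6p.
Supply slope: (260 − 293)/(45 − 56) = 3, so qs = 3p + 125.
Without the tax, 584 − 6p = 3p + 125 gives 9p = 459, so p* = £51 and q* = 278.
With the tax collected from consumers, demand (in seller-price terms) shifts: qd = 584 − 6(p + 27).
Solving gives q = 224 with consumers paying £60 and sellers receiving £33 (the £27 wedge).
Burden on consumers: £9; on sellers: £18. (They sum to £27.)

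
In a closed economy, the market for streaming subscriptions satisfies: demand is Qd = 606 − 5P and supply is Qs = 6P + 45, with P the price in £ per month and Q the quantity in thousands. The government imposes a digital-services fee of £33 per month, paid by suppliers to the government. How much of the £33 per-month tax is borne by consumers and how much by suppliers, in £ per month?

Consumers bear £18 per month; suppliers bear £15 per month.

Without the tax, 606 − 5P = 6P + 45 gives 11P = 561, so P* = £51 and Q* = 351.
With the tax collected from suppliers, supply shifts: Qs = 6(P − 33) + 45.
New equilibrium: consumers pay £69, suppliers receive £36, Q = 261. (Wedge: Pb − Ps = 33.)
Burden on consumers: £18; on suppliers: £15. (They sum to £33.)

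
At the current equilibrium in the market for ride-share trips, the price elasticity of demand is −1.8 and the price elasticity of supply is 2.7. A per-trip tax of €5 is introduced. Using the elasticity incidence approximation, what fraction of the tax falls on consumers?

Consumers' share ≈ 0.6.

Incidence ratio: consumers' share ≈ εs / (εs + |εd|) = 2.7 / (2.7 + 1.8) = 0.6.
Supply is the more elastic side, so consumers bear the larger share.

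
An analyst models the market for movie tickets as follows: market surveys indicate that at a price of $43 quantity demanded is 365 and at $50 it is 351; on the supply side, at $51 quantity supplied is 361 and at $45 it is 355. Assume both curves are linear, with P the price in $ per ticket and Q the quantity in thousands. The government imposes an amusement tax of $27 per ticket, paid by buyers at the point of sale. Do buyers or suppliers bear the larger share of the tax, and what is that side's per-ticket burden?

Suppliers bear the larger share: $18 per ticket.

Demand slope: (351 − 365)/(50 − 43) = -2, so Qd = 451 − 2P.
Supply slope: (355 − 361)/(45 − 51) = 1, so Qs = P + 310.
Before the tax: set 451 − 2P = P + 310 → P* = $47, Q* = 357.
With the tax collected from buyers, demand (in seller-price terms) shifts: Qd = 451 − 2(P + 27).
New equilibrium: buyers pay $56, suppliers receive $29, Q = 339. (Wedge: Pb − Ps = 27.)
Per-ticket burden: buyers $9, suppliers $18.
Suppliers take the larger share because supply is less price-elastic here (demand slope 2 vs supply slope 1).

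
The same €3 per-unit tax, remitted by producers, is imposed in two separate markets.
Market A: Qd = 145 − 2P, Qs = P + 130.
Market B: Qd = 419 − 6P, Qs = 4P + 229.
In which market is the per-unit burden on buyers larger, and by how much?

Market A: pre-tax P* = €5, Q* = 135; post-tax Q = 133; per-unit burden on buyers = €1.
Market B: pre-tax P* = €19, Q* = 305; post-tax Q = 297.8; per-unit burden on buyers = €1.2.
Difference: €1 vs €1.2 → market B is larger by €0.2.

Market B, by €0.2.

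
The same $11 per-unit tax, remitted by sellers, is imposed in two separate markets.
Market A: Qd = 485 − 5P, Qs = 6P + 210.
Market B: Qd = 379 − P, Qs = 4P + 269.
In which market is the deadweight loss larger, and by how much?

Market A, by $116.6.

Market A: pre-tax P* = $25, Q* = 360; post-tax Q = 330; deadweight loss = $165.
Market B: pre-tax P* = $22, Q* = 357; post-tax Q = 348.2; deadweight loss = $48.4.
Difference: $165 vs $48.4 → market A is larger by $116.6.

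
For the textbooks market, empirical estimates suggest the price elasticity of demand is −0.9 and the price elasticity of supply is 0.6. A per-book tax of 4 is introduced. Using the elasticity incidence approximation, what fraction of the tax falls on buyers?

Incidence ratio: buyers' share ≈ εs / (εs + |εd|) = 0.6 / (0.6 + 0.9) = 0.4.
Supply is the less elastic side, so buyers bear the smaller share.

Buyers' share ≈ 0.4.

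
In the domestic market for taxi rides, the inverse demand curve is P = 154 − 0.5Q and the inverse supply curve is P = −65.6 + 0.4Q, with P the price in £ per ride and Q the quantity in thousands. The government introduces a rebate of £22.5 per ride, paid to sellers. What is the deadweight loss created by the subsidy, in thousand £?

Deadweight loss = £281.25 thousand.

Rewrite in direct form: Qd = 308 − 2P and Qs = 2.5P + 164.
Without the subsidy, 308 − 2P = 2.5P + 164 gives 4.5P = 144, so P* = £32 and Q* = 244.
With a per-unit subsidy paid to sellers, each receives P + 22.5 per unit sold, so supply becomes Qs = 2.5(P + 22.5) + 164.
New equilibrium: consumers pay £19.5, sellers receive £42, Q = 269. (Wedge: Pb − Ps = −22.5.)
Quantity rises by |ΔQ| = |244 − 269| = 25.
DWL = ½ · t · |ΔQ| = ½ · 22.5 · 25 = £281.25.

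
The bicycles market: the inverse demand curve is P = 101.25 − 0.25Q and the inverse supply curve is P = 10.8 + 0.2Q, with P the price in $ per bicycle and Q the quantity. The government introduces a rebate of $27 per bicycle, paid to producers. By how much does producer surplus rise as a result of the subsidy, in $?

Inverting to Q(P) form: Qd = 405 − 4P; Qs = 5P − 54.
Before the subsidy: set 405 − 4P = 5P − 54 → P* = $51, Q* = 201.
With a per-unit subsidy paid to producers, each receives P + 27 per unit sold, so supply becomes Qs = 5(P + 27) − 54.
New equilibrium: consumers pay $36, producers receive $63, Q = 261. (Wedge: Pb − Ps = −27.)
ΔPS is the trapezoid between Q = 261 and Q = 201 of height $12: ½ · (201 + 261) · 12 = $2772.

Producer surplus rises by $2772.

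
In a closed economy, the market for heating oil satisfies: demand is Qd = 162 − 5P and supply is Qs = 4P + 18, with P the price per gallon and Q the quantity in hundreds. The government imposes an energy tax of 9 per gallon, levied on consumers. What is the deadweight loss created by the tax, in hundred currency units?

Deadweight loss = 90 hundred.

Without the tax, 162 − 5P = 4P + 18 gives 9P = 144, so P* = 16 and Q* = 82.
With the tax collected from consumers, demand (in seller-price terms) shifts: Qd = 162 − 5(P + 9).
New equilibrium: consumers pay 20, suppliers receive 11, Q = 62. (Wedge: Pb − Ps = 9.)
Quantity falls by |ΔQ| = |82 − 62| = 20.
DWL = ½ · t · |ΔQ| = ½ · 9 · 20 = 90.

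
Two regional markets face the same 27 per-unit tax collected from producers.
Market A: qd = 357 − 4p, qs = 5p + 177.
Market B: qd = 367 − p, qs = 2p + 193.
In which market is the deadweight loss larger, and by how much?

Market A, by 567.

Market A: pre-tax p* = 20, q* = 277; post-tax q = 217; deadweight loss = 810.
Market B: pre-tax p* = 58, q* = 309; post-tax q = 291; deadweight loss = 243.
Difference: 810 vs 243 → market A is larger by 567.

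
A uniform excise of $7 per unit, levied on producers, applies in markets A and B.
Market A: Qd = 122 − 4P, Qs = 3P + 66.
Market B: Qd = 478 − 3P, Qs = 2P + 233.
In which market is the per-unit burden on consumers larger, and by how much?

Market A: pre-tax P* = $8, Q* = 90; post-tax Q = 78; per-unit burden on consumers = $3.
Market B: pre-tax P* = $49, Q* = 331; post-tax Q = 322.6; per-unit burden on consumers = $2.8.
Difference: $3 vs $2.8 → market A is larger by $0.2.

Market A, by $0.2.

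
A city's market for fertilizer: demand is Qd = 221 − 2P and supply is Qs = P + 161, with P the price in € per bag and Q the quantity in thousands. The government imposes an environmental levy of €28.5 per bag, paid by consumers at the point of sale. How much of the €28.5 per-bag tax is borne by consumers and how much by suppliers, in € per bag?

Without the tax, 221 − 2P = P + 161 gives 3P = 60, so P* = €20 and Q* = 181.
With the tax collected from consumers, demand (in seller-price terms) shifts: Qd = 221 − 2(P + 28.5).
New equilibrium: consumers pay €29.5, suppliers receive €1, Q = 162. (Wedge: Pb − Ps = 28.5.)
Burden on consumers: €9.5; on suppliers: €19. (They sum to €28.5.)
The less price-elastic side of the market bears the larger share of a per-unit tax.

Consumers bear €9.5 per bag; suppliers bear €19 per bag.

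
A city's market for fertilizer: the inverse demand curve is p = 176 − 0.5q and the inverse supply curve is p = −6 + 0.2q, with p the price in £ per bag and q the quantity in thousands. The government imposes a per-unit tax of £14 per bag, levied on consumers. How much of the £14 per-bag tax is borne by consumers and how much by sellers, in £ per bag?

Consumers bear £10 per bag; sellers bear £4 per bag.

Rewrite in direct form: qd = 352 − 2p and qs = 5p + 30.
Before the tax: set 352 − 2p = 5p + 30 → p* = £46, q* = 260.
With the tax collected from consumers, demand (in seller-price terms) shifts: qd = 352 − 2(p + 14).
New equilibrium: consumers pay £56, sellers receive £42, q = 240. (Wedge: pb − ps = 14.)
Burden on consumers: £10; on sellers: £4. (They sum to £14.)
The less price-elastic side of the market bears the larger share of a per-unit tax.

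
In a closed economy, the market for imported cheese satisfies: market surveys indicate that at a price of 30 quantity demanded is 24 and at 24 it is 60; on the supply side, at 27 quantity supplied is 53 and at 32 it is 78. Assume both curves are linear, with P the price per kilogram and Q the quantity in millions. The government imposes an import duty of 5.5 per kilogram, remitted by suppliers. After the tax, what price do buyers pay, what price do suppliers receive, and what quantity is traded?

Buyers pay 28.5; suppliers receive 23; quantity = 33.

Demand slope: (60 − 24)/(24 − 30) = -6, so Qd = 204 − 6P.
Supply slope: (78 − 53)/(32 − 27) = 5, so Qs = 5P − 82.
Before the tax: set 204 − 6P = 5P − 82 → P* = 26, Q* = 48.
With the tax collected from suppliers, supply shifts: Qs = 5(P − 5.5) − 82.
New equilibrium: buyers pay 28.5, suppliers receive 23, Q = 33. (Wedge: Pb − Ps = 5.5.)
The less price-elastic side of the market bears the larger share of a per-unit tax.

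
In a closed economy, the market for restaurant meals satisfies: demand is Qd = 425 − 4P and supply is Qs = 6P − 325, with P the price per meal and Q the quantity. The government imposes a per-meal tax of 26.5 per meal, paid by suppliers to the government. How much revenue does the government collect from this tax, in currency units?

Tax revenue = 1627.1.

Before the tax: set 425 − 4P = 6P − 325 → P* = 75, Q* = 125.
With the tax collected from suppliers, supply shifts: Qs = 6(P − 26.5) − 325.
New equilibrium: consumers pay 90.9, suppliers receive 64.4, Q = 61.4. (Wedge: Pb − Ps = 26.5.)
Revenue = t · Q = 26.5 · 61.4 = 1627.1.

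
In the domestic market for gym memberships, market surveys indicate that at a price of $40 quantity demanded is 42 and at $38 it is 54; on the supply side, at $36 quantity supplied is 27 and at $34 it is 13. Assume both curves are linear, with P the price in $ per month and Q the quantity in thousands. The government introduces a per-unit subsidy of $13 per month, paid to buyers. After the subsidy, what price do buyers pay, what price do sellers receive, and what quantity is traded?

Demand slope: (54 − 42)/(38 − 40) = -6, so Qd = 282 − 6P.
Supply slope: (13 − 27)/(34 − 36) = 7, so Qs = 7P − 225.
Before the subsidy: set 282 − 6P = 7P − 225 → P* = $39, Q* = 48.
With a per-unit subsidy paid to buyers, each effectively pays P − 13, so demand becomes Qd = 282 − 6(P − 13).
Solving gives Q = 90 with buyers paying $32 and sellers receiving $45 (the $13 wedge).

Buyers pay $32; sellers receive $45; quantity = 90.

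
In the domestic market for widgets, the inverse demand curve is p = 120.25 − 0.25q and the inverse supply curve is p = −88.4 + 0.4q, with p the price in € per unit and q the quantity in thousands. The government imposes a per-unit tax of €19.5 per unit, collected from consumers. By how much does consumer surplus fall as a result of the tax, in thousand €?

Consumer surplus falls by €2295 thousand.

Rewrite in direct form: qd = 481 − 4p and qs = 2.5p + 221.
Before the tax: set 481 − 4p = 2.5p + 221 → p* = €40, q* = 321.
With the tax collected from consumers, demand (in seller-price terms) shifts: qd = 481 − 4(p + 19.5).
Solving gives q = 291 with consumers paying €47.5 and producers receiving €28 (the €19.5 wedge).
ΔCS is the trapezoid between Q = 291 and Q = 321 of height €7.5: ½ · (321 + 291) · 7.5 = €2295.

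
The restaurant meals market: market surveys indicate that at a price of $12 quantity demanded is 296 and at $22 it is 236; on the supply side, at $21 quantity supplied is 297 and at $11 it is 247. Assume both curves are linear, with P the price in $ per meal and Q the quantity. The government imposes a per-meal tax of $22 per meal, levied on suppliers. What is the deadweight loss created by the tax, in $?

Demand slope: (236 − 296)/(22 − 12) = -6, so Qd = 368 − 6P.
Supply slope: (247 − 297)/(11 − 21) = 5, so Qs = 5P + 192.
Before the tax: set 368 − 6P = 5P + 192 → P* = $16, Q* = 272.
With the tax collected from suppliers, supply shifts: Qs = 5(P − 22) + 192.
New equilibrium: consumers pay $26, suppliers receive $4, Q = 212. (Wedge: Pb − Ps = 22.)
Quantity falls by |ΔQ| = |272 − 212| = 60.
DWL = ½ · t · |ΔQ| = ½ · 22 · 60 = $660.

Deadweight loss = $660.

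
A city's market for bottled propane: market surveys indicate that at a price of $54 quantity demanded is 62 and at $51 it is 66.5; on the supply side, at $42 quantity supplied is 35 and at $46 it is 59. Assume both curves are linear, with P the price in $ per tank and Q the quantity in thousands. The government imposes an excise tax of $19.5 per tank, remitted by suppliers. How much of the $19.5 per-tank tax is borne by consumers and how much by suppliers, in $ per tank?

Demand slope: (66.5 − 62)/(51 − 54) = -1.5, so Qd = 143 − 1.5P.
Supply slope: (59 − 35)/(46 − 42) = 6, so Qs = 6P − 217.
Without the tax, 143 − 1.5P = 6P − 217 gives 7.5P = 360, so P* = $48 and Q* = 71.
With the tax collected from suppliers, supply shifts: Qs = 6(P − 19.5) − 217.
New equilibrium: consumers pay $63.6, suppliers receive $44.1, Q = 47.6. (Wedge: Pb − Ps = 19.5.)
Burden on consumers: $15.6; on suppliers: $3.9. (They sum to $19.5.)
The less price-elastic side of the market bears the larger share of a per-unit tax.

Consumers bear $15.6 per tank; suppliers bear $3.9 per tank.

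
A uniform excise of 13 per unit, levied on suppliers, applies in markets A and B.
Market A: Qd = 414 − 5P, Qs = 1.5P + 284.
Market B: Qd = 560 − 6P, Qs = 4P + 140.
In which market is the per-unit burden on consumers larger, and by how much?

Market B, by 2.2.

Market A: pre-tax P* = 20, Q* = 314; post-tax Q = 299; per-unit burden on consumers = 3.
Market B: pre-tax P* = 42, Q* = 308; post-tax Q = 276.8; per-unit burden on consumers = 5.2.
Difference: 3 vs 5.2 → market B is larger by 2.2.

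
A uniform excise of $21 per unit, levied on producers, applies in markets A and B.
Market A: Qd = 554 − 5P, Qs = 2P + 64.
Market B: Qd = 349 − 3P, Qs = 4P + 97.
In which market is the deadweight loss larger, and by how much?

Market A: pre-tax P* = $70, Q* = 204; post-tax Q = 174; deadweight loss = $315.
Market B: pre-tax P* = $36, Q* = 241; post-tax Q = 205; deadweight loss = $378.
Difference: $315 vs $378 → market B is larger by $63.

Market B, by $63.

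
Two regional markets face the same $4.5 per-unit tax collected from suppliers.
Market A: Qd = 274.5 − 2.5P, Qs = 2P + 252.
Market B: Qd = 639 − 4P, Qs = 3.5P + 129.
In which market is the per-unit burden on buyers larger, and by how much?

Market B, by $0.1.

Market A: pre-tax P* = $5, Q* = 262; post-tax Q = 257; per-unit burden on buyers = $2.
Market B: pre-tax P* = $68, Q* = 367; post-tax Q = 358.6; per-unit burden on buyers = $2.1.
Difference: $2 vs $2.1 → market B is larger by $0.1.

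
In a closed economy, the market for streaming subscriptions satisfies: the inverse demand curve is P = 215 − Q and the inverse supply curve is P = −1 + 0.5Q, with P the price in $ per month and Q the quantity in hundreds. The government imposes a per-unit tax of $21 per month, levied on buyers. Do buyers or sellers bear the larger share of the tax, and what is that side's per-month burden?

Inverting to Q(P) form: Qd = 215 − P; Qs = 2P + 2.
Before the tax: set 215 − P = 2P + 2 → P* = $71, Q* = 144.
With the tax collected from buyers, demand (in seller-price terms) shifts: Qd = 215 − (P + 21).
Solving gives Q = 130 with buyers paying $85 and sellers receiving $64 (the $21 wedge).
Per-month burden: buyers $14, sellers $7.
Buyers take the larger share because demand is less price-elastic here (demand slope 1 vs supply slope 2).

Buyers bear the larger share: $14 per month.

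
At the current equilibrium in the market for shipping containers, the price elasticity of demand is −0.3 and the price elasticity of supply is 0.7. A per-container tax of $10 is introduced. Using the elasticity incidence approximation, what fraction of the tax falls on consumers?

Incidence ratio: consumers' share ≈ εs / (εs + |εd|) = 0.7 / (0.7 + 0.3) = 0.7.
Supply is the more elastic side, so consumers bear the larger share.

Consumers' share ≈ 0.7.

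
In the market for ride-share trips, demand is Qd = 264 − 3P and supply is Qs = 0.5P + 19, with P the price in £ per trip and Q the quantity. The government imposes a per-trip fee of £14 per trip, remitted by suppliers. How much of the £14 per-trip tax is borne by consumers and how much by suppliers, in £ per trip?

Consumers bear £2 per trip; suppliers bear £12 per trip.

Without the tax, 264 − 3P = 0.5P + 19 gives 3.5P = 245, so P* = £70 and Q* = 54.
With the tax collected from suppliers, supply shifts: Qs = 0.5(P − 14) + 19.
Solving gives Q = 48 with consumers paying £72 and suppliers receiving £58 (the £14 wedge).
Burden on consumers: £2; on suppliers: £12. (They sum to £14.)
The less price-elastic side of the market bears the larger share of a per-unit tax.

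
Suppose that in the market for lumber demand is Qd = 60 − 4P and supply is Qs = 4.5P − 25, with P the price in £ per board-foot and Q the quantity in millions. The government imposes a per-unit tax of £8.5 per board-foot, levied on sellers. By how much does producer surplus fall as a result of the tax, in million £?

Before the tax: set 60 − 4P = 4.5P − 25 → P* = £10, Q* = 20.
With the tax collected from sellers, supply shifts: Qs = 4.5(P − 8.5) − 25.
New equilibrium: consumers pay £14.5, sellers receive £6, Q = 2. (Wedge: Pb − Ps = 8.5.)
ΔPS is the trapezoid between Q = 2 and Q = 20 of height £4: ½ · (20 + 2) · 4 = £44.

Producer surplus falls by £44 million.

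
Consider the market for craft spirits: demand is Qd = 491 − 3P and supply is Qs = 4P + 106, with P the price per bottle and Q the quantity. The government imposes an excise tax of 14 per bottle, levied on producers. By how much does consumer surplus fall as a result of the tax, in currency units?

Consumer surplus falls by 2512.

Before the tax: set 491 − 3P = 4P + 106 → P* = 55, Q* = 326.
With the tax collected from producers, supply shifts: Qs = 4(P − 14) + 106.
New equilibrium: consumers pay 63, producers receive 49, Q = 302. (Wedge: Pb − Ps = 14.)
ΔCS is the trapezoid between Q = 302 and Q = 326 of height 8: ½ · (326 + 302) · 8 = 2512.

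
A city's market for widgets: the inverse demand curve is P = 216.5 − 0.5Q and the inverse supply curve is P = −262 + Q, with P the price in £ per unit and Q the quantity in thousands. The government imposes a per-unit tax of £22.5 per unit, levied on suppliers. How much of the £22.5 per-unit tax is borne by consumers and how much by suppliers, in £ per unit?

Consumers bear £7.5 per unit; suppliers bear £15 per unit.

Rewrite in direct form: Qd = 433 − 2P and Qs = P + 262.
Before the tax: set 433 − 2P = P + 262 → P* = £57, Q* = 319.
With the tax collected from suppliers, supply shifts: Qs = (P − 22.5) + 262.
Solving gives Q = 304 with consumers paying £64.5 and suppliers receiving £42 (the £22.5 wedge).
Burden on consumers: £7.5; on suppliers: £15. (They sum to £22.5.)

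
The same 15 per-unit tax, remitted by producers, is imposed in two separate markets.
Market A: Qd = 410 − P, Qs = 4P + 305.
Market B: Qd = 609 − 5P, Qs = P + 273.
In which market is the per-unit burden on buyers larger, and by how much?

Market A: pre-tax P* = 21, Q* = 389; post-tax Q = 377; per-unit burden on buyers = 12.
Market B: pre-tax P* = 56, Q* = 329; post-tax Q = 316.5; per-unit burden on buyers = 2.5.
Difference: 12 vs 2.5 → market A is larger by 9.5.

Market A, by 9.5.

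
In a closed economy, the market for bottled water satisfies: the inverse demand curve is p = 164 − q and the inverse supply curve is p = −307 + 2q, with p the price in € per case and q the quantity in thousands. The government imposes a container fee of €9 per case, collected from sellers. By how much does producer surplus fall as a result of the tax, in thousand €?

Inverting to q(p) form: qd = 164 − p; qs = 0.5p + 153.5.
Before the tax: set 164 − p = 0.5p + 153.5 → p* = €7, q* = 157.
With the tax collected from sellers, supply shifts: qs = 0.5(p − 9) + 153.5.
New equilibrium: consumers pay €10, sellers receive €1, q = 154. (Wedge: pb − ps = 9.)
ΔPS is the trapezoid between Q = 154 and Q = 157 of height €6: ½ · (157 + 154) · 6 = €933.

Producer surplus falls by €933 thousand.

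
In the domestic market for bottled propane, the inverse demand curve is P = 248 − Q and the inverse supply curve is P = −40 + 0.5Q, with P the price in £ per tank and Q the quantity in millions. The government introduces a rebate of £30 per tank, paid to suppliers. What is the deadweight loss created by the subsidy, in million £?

Inverting to Q(P) form: Qd = 248 − P; Qs = 2P + 80.
Before the subsidy: set 248 − P = 2P + 80 → P* = £56, Q* = 192.
With a per-unit subsidy paid to suppliers, each receives P + 30 per unit sold, so supply becomes Qs = 2(P + 30) + 80.
New equilibrium: consumers pay £36, suppliers receive £66, Q = 212. (Wedge: Pb − Ps = −30.)
Quantity rises by |ΔQ| = |192 − 212| = 20.
DWL = ½ · t · |ΔQ| = ½ · 30 · 20 = £300.

Deadweight loss = £300 million.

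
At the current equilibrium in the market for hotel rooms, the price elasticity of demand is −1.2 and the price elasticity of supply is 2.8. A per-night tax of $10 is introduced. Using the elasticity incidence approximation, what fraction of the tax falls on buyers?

Incidence ratio: buyers' share ≈ εs / (εs + |εd|) = 2.8 / (2.8 + 1.2) = 0.7.
Supply is the more elastic side, so buyers bear the larger share.

Buyers' share ≈ 0.7.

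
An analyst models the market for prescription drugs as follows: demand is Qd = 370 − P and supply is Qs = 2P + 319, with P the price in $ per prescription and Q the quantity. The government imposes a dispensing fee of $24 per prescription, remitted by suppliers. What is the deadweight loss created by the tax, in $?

Deadweight loss = $192.

Without the tax, 370 − P = 2P + 319 gives 3P = 51, so P* = $17 and Q* = 353.
With the tax collected from suppliers, supply shifts: Qs = 2(P − 24) + 319.
Solving gives Q = 337 with consumers paying $33 and suppliers receiving $9 (the $24 wedge).
Quantity falls by |ΔQ| = |353 − 337| = 16.
DWL = ½ · t · |ΔQ| = ½ · 24 · 16 = $192.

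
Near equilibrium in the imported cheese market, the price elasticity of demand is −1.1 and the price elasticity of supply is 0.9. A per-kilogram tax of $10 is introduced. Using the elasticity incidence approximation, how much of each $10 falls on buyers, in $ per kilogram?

Buyers bear ≈ $4.5 per kilogram.

Incidence ratio: buyers' share ≈ εs / (εs + |εd|) = 0.9 / (0.9 + 1.1) = 0.45.
So buyers bear ≈ 0.45 × $10 = $4.5; sellers bear $5.5.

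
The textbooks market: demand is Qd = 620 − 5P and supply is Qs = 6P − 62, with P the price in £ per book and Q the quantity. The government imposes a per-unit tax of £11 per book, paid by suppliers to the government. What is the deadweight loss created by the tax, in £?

Deadweight loss = £165.

Before the tax: set 620 − 5P = 6P − 62 → P* = £62, Q* = 310.
With the tax collected from suppliers, supply shifts: Qs = 6(P − 11) − 62.
New equilibrium: consumers pay £68, suppliers receive £57, Q = 280. (Wedge: Pb − Ps = 11.)
Quantity falls by |ΔQ| = |310 − 280| = 30.
DWL = ½ · t · |ΔQ| = ½ · 11 · 30 = £165.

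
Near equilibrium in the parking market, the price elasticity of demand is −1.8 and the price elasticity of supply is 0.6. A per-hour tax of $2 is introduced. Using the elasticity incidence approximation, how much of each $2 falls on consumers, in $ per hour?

Incidence ratio: consumers' share ≈ εs / (εs + |εd|) = 0.6 / (0.6 + 1.8) = 0.25.
So consumers bear ≈ 0.25 × $2 = $0.5; sellers bear $1.5.

Consumers bear ≈ $0.5 per hour.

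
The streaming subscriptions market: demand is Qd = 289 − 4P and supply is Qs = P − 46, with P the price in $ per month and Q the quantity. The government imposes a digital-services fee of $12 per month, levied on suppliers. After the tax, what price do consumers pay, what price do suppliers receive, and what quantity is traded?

Without the tax, 289 − 4P = P − 46 gives 5P = 335, so P* = $67 and Q* = 21.
With the tax collected from suppliers, supply shifts: Qs = (P − 12) − 46.
Solving gives Q = 11.4 with consumers paying $69.4 and suppliers receiving $57.4 (the $12 wedge).

Consumers pay $69.4; suppliers receive $57.4; quantity = 11.4.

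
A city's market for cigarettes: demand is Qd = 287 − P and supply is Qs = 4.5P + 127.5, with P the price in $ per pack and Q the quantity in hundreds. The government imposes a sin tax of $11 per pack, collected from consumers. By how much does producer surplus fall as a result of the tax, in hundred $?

Before the tax: set 287 − P = 4.5P + 127.5 → P* = $29, Q* = 258.
With the tax collected from consumers, demand (in seller-price terms) shifts: Qd = 287 − (P + 11).
Solving gives Q = 249 with consumers paying $38 and suppliers receiving $27 (the $11 wedge).
ΔPS is the trapezoid between Q = 249 and Q = 258 of height $2: ½ · (258 + 249) · 2 = $507.

Producer surplus falls by $507 hundred.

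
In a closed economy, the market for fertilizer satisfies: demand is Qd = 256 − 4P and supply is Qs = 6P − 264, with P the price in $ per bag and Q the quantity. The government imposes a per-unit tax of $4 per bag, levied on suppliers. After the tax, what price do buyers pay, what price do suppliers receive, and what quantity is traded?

Buyers pay $54.4; suppliers receive $50.4; quantity = 38.4.

Before the tax: set 256 − 4P = 6P − 264 → P* = $52, Q* = 48.
With the tax collected from suppliers, supply shifts: Qs = 6(P − 4) − 264.
New equilibrium: buyers pay $54.4, suppliers receive $50.4, Q = 38.4. (Wedge: Pb − Ps = 4.)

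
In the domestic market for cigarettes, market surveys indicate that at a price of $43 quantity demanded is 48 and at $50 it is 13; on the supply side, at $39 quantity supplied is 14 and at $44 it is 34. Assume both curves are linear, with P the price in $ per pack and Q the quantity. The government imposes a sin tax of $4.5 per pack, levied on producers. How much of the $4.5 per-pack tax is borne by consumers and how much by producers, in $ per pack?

Demand slope: (13 − 48)/(50 − 43) = -5, so Qd = 263 − 5P.
Supply slope: (34 − 14)/(44 − 39) = 4, so Qs = 4P − 142.
Before the tax: set 263 − 5P = 4P − 142 → P* = $45, Q* = 38.
With the tax collected from producers, supply shifts: Qs = 4(P − 4.5) − 142.
Solving gives Q = 28 with consumers paying $47 and producers receiving $42.5 (the $4.5 wedge).
Burden on consumers: $2; on producers: $2.5. (They sum to $4.5.)
The less price-elastic side of the market bears the larger share of a per-unit tax.

Consumers bear $2 per pack; producers bear $2.5 per pack.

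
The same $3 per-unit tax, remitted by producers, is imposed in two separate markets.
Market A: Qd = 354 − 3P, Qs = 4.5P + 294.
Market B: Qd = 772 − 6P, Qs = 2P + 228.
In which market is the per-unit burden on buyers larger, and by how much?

Market A, by $1.05.

Market A: pre-tax P* = $8, Q* = 330; post-tax Q = 324.6; per-unit burden on buyers = $1.8.
Market B: pre-tax P* = $68, Q* = 364; post-tax Q = 359.5; per-unit burden on buyers = $0.75.
Difference: $1.8 vs $0.75 → market A is larger by $1.05.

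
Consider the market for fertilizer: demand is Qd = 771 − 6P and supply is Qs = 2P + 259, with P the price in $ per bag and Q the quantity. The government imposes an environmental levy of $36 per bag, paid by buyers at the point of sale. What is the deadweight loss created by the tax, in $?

Without the tax, 771 − 6P = 2P + 259 gives 8P = 512, so P* = $64 and Q* = 387.
With the tax collected from buyers, demand (in seller-price terms) shifts: Qd = 771 − 6(P + 36).
Solving gives Q = 333 with buyers paying $73 and suppliers receiving $37 (the $36 wedge).
Quantity falls by |ΔQ| = |387 − 333| = 54.
DWL = ½ · t · |ΔQ| = ½ · 36 · 54 = $972.

Deadweight loss = $972.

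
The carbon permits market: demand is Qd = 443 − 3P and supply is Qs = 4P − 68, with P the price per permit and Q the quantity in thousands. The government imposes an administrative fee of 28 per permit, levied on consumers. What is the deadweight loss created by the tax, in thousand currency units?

Deadweight loss = 672 thousand.

Without the tax, 443 − 3P = 4P − 68 gives 7P = 511, so P* = 73 and Q* = 224.
With the tax collected from consumers, demand (in seller-price terms) shifts: Qd = 443 − 3(P + 28).
New equilibrium: consumers pay 89, producers receive 61, Q = 176. (Wedge: Pb − Ps = 28.)
Quantity falls by |ΔQ| = |224 − 176| = 48.
DWL = ½ · t · |ΔQ| = ½ · 28 · 48 = 672.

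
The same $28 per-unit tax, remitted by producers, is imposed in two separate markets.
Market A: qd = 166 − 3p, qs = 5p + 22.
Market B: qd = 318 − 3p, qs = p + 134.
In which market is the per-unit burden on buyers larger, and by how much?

Market A, by $10.5.

Market A: pre-tax p* = $18, q* = 112; post-tax q = 59.5; per-unit burden on buyers = $17.5.
Market B: pre-tax p* = $46, q* = 180; post-tax q = 159; per-unit burden on buyers = $7.
Difference: $17.5 vs $7 → market A is larger by $10.5.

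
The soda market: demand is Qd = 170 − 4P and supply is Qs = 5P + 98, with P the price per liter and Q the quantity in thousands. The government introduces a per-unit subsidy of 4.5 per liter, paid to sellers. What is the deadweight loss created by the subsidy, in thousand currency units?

Deadweight loss = 22.5 thousand.

Before the subsidy: set 170 − 4P = 5P + 98 → P* = 8, Q* = 138.
With a per-unit subsidy paid to sellers, each receives P + 4.5 per unit sold, so supply becomes Qs = 5(P + 4.5) + 98.
Solving gives Q = 148 with buyers paying 5.5 and sellers receiving 10 (the 4.5 wedge).
Quantity rises by |ΔQ| = |138 − 148| = 10.
DWL = ½ · t · |ΔQ| = ½ · 4.5 · 10 = 22.5.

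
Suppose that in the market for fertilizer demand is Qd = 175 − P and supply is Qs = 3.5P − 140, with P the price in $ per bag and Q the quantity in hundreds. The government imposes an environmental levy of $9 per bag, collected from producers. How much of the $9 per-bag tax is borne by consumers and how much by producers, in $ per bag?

Consumers bear $7 per bag; producers bear $2 per bag.

Before the tax: set 175 − P = 3.5P − 140 → P* = $70, Q* = 105.
With the tax collected from producers, supply shifts: Qs = 3.5(P − 9) − 140.
New equilibrium: consumers pay $77, producers receive $68, Q = 98. (Wedge: Pb − Ps = 9.)
Burden on consumers: $7; on producers: $2. (They sum to $9.)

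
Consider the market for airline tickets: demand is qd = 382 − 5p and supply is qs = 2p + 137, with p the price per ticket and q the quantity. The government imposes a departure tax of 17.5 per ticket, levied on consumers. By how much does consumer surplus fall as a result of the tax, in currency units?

Before the tax: set 382 − 5p = 2p + 137 → p* = 35, q* = 207.
With the tax collected from consumers, demand (in seller-price terms) shifts: qd = 382 − 5(p + 17.5).
Solving gives q = 182 with consumers paying 40 and sellers receiving 22.5 (the 17.5 wedge).
ΔCS is the trapezoid between Q = 182 and Q = 207 of height 5: ½ · (207 + 182) · 5 = 972.5.

Consumer surplus falls by 972.5.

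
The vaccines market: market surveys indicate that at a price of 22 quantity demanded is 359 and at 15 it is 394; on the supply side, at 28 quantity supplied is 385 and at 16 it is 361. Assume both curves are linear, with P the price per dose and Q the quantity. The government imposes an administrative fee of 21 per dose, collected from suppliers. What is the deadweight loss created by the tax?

Demand slope: (394 − 359)/(15 − 22) = -5, so Qd = 469 − 5P.
Supply slope: (361 − 385)/(16 − 28) = 2, so Qs = 2P + 329.
Before the tax: set 469 − 5P = 2P + 329 → P* = 20, Q* = 369.
With the tax collected from suppliers, supply shifts: Qs = 2(P − 21) + 329.
Solving gives Q = 339 with buyers paying 26 and suppliers receiving 5 (the 21 wedge).
Quantity falls by |ΔQ| = |369 − 339| = 30.
DWL = ½ · t · |ΔQ| = ½ · 21 · 30 = 315.

Deadweight loss = 315.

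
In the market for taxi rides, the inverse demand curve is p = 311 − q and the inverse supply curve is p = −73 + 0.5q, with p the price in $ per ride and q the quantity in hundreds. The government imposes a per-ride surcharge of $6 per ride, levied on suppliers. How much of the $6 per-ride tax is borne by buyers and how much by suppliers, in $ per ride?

Rewrite in direct form: qd = 311 − p and qs = 2p + 146.
Before the tax: set 311 − p = 2p + 146 → p* = $55, q* = 256.
With the tax collected from suppliers, supply shifts: qs = 2(p − 6) + 146.
Solving gives q = 252 with buyers paying $59 and suppliers receiving $53 (the $6 wedge).
Burden on buyers: $4; on suppliers: $2. (They sum to $6.)
The less price-elastic side of the market bears the larger share of a per-unit tax.

Buyers bear $4 per ride; suppliers bear $2 per ride.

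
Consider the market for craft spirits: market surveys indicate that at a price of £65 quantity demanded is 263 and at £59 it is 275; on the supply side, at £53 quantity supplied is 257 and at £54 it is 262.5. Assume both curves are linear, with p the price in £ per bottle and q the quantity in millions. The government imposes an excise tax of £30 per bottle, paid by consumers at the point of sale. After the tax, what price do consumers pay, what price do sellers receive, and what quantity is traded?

Demand slope: (275 − 263)/(59 − 65) = -2, so qd = 393 − 2p.
Supply slope: (262.5 − 257)/(54 − 53) = 5.5, so qs = 5.5p − 34.5.
Without the tax, 393 − 2p = 5.5p − 34.5 gives 7.5p = 427.5, so p* = £57 and q* = 279.
With the tax collected from consumers, demand (in seller-price terms) shifts: qd = 393 − 2(p + 30).
New equilibrium: consumers pay £79, sellers receive £49, q = 235. (Wedge: pb − ps = 30.)
The less price-elastic side of the market bears the larger share of a per-unit tax.

Consumers pay £79; sellers receive £49; quantity = 235.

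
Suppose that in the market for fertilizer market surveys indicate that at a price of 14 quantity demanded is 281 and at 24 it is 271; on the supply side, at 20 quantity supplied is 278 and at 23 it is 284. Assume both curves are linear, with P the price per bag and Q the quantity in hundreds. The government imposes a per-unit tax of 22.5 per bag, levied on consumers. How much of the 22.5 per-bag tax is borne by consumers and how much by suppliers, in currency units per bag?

Consumers bear 15 per bag; suppliers bear 7.5 per bag.

Demand slope: (271 − 281)/(24 − 14) = -1, so Qd = 295 − P.
Supply slope: (284 − 278)/(23 − 20) = 2, so Qs = 2P + 238.
Without the tax, 295 − P = 2P + 238 gives 3P = 57, so P* = 19 and Q* = 276.
With the tax collected from consumers, demand (in seller-price terms) shifts: Qd = 295 − (P + 22.5).
Solving gives Q = 261 with consumers paying 34 and suppliers receiving 11.5 (the 22.5 wedge).
Burden on consumers: 15; on suppliers: 7.5. (They sum to 22.5.)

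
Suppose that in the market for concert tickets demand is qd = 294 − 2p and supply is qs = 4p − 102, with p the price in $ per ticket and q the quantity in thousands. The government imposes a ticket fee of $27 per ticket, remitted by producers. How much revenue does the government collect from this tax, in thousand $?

Before the tax: set 294 − 2p = 4p − 102 → p* = $66, q* = 162.
With the tax collected from producers, supply shifts: qs = 4(p − 27) − 102.
New equilibrium: consumers pay $84, producers receive $57, q = 126. (Wedge: pb − ps = 27.)
Revenue = t · Q = 27 · 126 = $3402.

Tax revenue = $3402 thousand.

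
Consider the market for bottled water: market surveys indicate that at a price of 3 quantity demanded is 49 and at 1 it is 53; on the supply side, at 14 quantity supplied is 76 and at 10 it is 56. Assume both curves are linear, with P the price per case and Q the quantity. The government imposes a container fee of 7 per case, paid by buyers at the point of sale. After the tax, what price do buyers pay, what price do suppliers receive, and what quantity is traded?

Buyers pay 12; suppliers receive 5; quantity = 31.

Demand slope: (53 − 49)/(1 − 3) = -2, so Qd = 55 − 2P.
Supply slope: (56 − 76)/(10 − 14) = 5, so Qs = 5P + 6.
Without the tax, 55 − 2P = 5P + 6 gives 7P = 49, so P* = 7 and Q* = 41.
With the tax collected from buyers, demand (in seller-price terms) shifts: Qd = 55 − 2(P + 7).
Solving gives Q = 31 with buyers paying 12 and suppliers receiving 5 (the 7 wedge).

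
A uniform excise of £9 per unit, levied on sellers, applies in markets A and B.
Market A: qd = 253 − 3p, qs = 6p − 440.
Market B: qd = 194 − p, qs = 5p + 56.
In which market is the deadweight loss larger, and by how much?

Market A: pre-tax p* = £77, q* = 22; post-tax q = 4; deadweight loss = £81.
Market B: pre-tax p* = £23, q* = 171; post-tax q = 163.5; deadweight loss = £33.75.
Difference: £81 vs £33.75 → market A is larger by £47.25.

Market A, by £47.25.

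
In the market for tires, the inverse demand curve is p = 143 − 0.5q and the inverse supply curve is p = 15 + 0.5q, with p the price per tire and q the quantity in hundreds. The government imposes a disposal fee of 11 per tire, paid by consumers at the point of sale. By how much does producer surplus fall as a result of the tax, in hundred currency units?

Producer surplus falls by 673.75 hundred.

Rewrite in direct form: qd = 286 − 2p and qs = 2p − 30.
Before the tax: set 286 − 2p = 2p − 30 → p* = 79, q* = 128.
With the tax collected from consumers, demand (in seller-price terms) shifts: qd = 286 − 2(p + 11).
Solving gives q = 117 with consumers paying 84.5 and producers receiving 73.5 (the 11 wedge).
ΔPS is the trapezoid between Q = 117 and Q = 128 of height 5.5: ½ · (128 + 117) · 5.5 = 673.75.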